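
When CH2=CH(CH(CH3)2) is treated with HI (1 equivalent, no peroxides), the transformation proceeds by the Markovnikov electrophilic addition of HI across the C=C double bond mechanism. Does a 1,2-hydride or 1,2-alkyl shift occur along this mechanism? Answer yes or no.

The first-formed carbocation is secondary.
The adjacent isopropyl carbon already bears 2 other carbon substituents and has a hydrogen to migrate; after a 1,2-hydride shift from that carbon the positive charge sits on a tertiary centre.
Tertiary is more stable than secondary, so the shift occurs.

yes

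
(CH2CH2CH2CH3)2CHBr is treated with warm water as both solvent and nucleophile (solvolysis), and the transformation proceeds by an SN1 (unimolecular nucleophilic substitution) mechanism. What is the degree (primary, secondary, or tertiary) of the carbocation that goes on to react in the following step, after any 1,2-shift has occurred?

Step 1: Rate-determining heterolysis of the C–Br bond gives Br⁻ and a secondary carbocation.
No single 1,2-shift to an adjacent carbon would give a more-substituted cation, so no rearrangement occurs.

secondary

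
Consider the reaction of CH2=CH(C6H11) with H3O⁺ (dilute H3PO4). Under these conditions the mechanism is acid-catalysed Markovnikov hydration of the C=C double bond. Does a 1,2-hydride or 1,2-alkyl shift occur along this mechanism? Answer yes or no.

The first-formed carbocation is secondary.
The adjacent cyclohexyl carbon already bears 2 other carbon substituents and has a hydrogen to migrate; after a 1,2-hydride shift from that carbon the positive charge sits on a tertiary centre.
Tertiary is more stable than secondary, so the shift occurs.

yes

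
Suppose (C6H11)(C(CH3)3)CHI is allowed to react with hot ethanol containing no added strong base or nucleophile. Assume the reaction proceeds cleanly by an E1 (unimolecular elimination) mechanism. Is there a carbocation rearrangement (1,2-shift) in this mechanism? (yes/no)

The first-formed carbocation is secondary.
The adjacent cyclohexyl carbon already bears 2 other carbon substituents and has a hydrogen to migrate; after a 1,2-hydride shift from that carbon the positive charge sits on a tertiary centre.
Tertiary is more stable than secondary, so the shift occurs.

yes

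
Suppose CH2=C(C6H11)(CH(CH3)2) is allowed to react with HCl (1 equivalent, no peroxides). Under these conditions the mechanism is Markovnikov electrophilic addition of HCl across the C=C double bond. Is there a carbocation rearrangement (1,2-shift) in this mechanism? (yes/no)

no

The first-formed carbocation is tertiary.
No single 1,2-shift to an adjacent carbon would produce a more-substituted cation than the one already present, so no rearrangement occurs.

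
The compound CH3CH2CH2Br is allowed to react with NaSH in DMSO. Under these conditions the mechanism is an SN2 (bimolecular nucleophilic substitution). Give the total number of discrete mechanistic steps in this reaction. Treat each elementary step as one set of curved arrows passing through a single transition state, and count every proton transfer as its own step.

Step 1: HS⁻ attacks the back face of the α-carbon while Br⁻ departs with the C–Br bonding pair — a single concerted displacement through a pentacoordinate transition state.
Total: 1 elementary step.

1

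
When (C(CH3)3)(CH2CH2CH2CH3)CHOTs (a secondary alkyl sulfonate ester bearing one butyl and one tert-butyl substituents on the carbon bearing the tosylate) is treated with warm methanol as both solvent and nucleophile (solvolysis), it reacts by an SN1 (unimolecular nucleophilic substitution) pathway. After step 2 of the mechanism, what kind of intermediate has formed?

tertiary carbocation

Step 1: The C–O bond breaks with both electrons going to the tosylate; TsO⁻ leaves and a secondary carbocation remains.
Step 2: Carbocation rearrangement: a 1,2-methyl shift from the adjacent tert-butyl carbon converts the initially-formed secondary cation into the more stable tertiary cation.
After step 2 the species present is a tertiary carbocation.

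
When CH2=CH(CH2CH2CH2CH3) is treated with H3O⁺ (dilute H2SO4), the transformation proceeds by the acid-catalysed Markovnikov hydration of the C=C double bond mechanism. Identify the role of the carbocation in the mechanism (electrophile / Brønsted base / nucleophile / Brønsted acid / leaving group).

Step 2: Water acts as the nucleophile: an oxygen lone pair bonds to the cationic carbon, giving an oxonium-ion intermediate.
The carbocation accepts an electron pair into an empty or π* orbital — it is the electrophile.

electrophile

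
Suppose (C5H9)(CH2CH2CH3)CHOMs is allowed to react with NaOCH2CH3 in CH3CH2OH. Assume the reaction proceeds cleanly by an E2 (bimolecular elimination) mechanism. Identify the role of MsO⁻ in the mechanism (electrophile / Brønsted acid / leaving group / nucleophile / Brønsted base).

leaving group

Step 1: In one step, CH3CH2O⁻ pulls off a β-proton, the C–O bond cleaves, and a C=C double bond forms between the α- and β-carbons (E2, anti elimination).
MsO⁻ departs with both electrons of the breaking σ-bond — that is the definition of a leaving group.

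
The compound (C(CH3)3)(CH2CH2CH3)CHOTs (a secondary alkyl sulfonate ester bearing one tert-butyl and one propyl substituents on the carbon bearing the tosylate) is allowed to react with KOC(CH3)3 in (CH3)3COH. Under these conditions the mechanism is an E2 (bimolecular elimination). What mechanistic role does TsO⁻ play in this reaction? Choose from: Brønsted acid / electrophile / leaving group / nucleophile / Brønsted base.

leaving group

Step 1: Concerted anti-periplanar elimination: (CH3)3CO⁻ abstracts a β-H while TsO⁻ leaves, and the C–H electrons become the new C=C π bond — all in a single transition state.
TsO⁻ departs with both electrons of the breaking σ-bond — that is the definition of a leaving group.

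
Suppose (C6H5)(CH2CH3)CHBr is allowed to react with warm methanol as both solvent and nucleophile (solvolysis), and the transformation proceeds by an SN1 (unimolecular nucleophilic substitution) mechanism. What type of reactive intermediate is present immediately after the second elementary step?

Step 1: Rate-determining heterolysis of the C–Br bond gives Br⁻ and a secondary carbocation.
Step 2: CH3OH donates an oxygen lone pair into the empty p orbital of the cation, giving a protonated ether (an oxonium ion).
After step 2 the species present is an oxonium ion.

oxonium ion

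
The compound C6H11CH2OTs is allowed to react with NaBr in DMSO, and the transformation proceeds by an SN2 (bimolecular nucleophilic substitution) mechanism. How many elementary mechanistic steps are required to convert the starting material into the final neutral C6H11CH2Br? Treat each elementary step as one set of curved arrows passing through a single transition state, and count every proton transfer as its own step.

1

Step 1: The bromide nucleophile donates a lone pair from Br to the α-carbon in a backside attack; simultaneously the C–O σ-bond breaks and both of its electrons leave with TsO⁻. One concerted step with inversion of configuration.
Total: 1 elementary step.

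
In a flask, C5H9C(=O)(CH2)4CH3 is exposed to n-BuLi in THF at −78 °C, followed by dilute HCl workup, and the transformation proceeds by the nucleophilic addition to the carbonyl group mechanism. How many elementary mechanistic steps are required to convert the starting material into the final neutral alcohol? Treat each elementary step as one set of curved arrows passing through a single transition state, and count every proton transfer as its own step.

Step 1: A lone pair / filled orbital on the carbanion-like carbon of n-BuLi attacks the electrophilic carbonyl carbon; the π(C=O) electrons shift onto oxygen, producing a tetrahedral alkoxide intermediate.
Step 2: Protonation of the alkoxide by dilute HCl workup furnishes an alcohol.
Total: 2 elementary steps.

2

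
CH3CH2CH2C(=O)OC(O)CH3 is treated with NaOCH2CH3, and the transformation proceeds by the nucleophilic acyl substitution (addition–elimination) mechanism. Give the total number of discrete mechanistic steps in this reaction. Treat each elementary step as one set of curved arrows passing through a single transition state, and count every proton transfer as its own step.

Step 1: A lone pair on the O of CH3CH2O⁻ attacks the electrophilic acyl carbon; the π(C=O) electrons move onto oxygen, giving a tetrahedral intermediate.
Step 2: Collapse of the tetrahedral intermediate: the alkoxide oxygen pushes its lone pair back to re-form C=O while CH3CO2⁻ leaves.
Total: 2 elementary steps.

2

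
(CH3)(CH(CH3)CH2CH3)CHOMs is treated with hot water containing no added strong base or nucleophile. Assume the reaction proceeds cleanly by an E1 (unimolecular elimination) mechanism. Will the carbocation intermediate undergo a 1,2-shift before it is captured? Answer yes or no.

The first-formed carbocation is secondary.
The adjacent sec-butyl carbon already bears 2 other carbon substituents and has a hydrogen to migrate; after a 1,2-hydride shift from that carbon the positive charge sits on a tertiary centre.
Tertiary is more stable than secondary, so the shift occurs.

yes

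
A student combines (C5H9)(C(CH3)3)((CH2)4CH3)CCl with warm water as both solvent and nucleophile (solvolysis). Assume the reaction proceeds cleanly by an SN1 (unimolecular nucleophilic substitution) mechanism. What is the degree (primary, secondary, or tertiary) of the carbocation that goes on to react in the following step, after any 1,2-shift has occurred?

tertiary

Step 1: Ionisation: the C–Cl σ-bond cleaves heterolytically; both bonding electrons depart with Cl⁻, leaving a tertiary carbocation at the α-carbon.
No single 1,2-shift to an adjacent carbon would give a more-substituted cation, so no rearrangement occurs.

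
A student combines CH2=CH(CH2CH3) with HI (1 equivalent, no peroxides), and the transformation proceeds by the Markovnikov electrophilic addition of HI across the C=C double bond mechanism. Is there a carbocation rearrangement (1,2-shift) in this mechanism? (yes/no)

no

The first-formed carbocation is secondary.
No single 1,2-shift to an adjacent carbon would produce a more-substituted cation than the one already present, so no rearrangement occurs.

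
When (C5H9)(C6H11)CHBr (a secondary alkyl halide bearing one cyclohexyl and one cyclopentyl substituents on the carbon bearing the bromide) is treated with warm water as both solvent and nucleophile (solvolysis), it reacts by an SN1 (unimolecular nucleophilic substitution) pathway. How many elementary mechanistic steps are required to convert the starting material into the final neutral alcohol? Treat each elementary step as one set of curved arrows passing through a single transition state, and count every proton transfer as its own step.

4

Step 1: Unassisted departure of Br⁻ (taking the C–Br bonding pair) generates a secondary carbocation.
Step 2: A hydride (H with its bonding pair) migrates from the adjacent cyclohexyl carbon to the cationic centre — a 1,2-hydride shift — upgrading the secondary cation to a tertiary one.
Step 3: A lone pair on the oxygen of H2O attacks the carbocation, forming a new C–O σ-bond and an oxonium ion.
Step 4: Deprotonation of the oxonium oxygen by solvent water yields the neutral alcohol.
Total: 4 elementary steps.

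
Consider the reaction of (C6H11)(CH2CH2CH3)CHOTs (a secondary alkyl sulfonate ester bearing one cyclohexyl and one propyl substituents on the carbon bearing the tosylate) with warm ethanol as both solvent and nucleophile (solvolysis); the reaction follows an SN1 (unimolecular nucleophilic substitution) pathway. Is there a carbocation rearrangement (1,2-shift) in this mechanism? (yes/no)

yes

The first-formed carbocation is secondary.
The adjacent cyclohexyl carbon already bears 2 other carbon substituents and has a hydrogen to migrate; after a 1,2-hydride shift from that carbon the positive charge sits on a tertiary centre.
Tertiary is more stable than secondary, so the shift occurs.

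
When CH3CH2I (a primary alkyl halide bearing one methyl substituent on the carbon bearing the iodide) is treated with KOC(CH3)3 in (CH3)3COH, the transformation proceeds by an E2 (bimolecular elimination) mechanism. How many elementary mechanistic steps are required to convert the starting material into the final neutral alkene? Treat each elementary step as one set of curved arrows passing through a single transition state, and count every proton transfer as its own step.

Step 1: In one step, (CH3)3CO⁻ pulls off a β-proton, the C–I bond cleaves, and a C=C double bond forms between the α- and β-carbons (E2, anti elimination).
Total: 1 elementary step.

1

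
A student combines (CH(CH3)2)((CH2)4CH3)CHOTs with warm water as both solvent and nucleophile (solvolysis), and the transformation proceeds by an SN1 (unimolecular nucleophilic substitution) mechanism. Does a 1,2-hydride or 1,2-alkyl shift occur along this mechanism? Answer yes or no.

The first-formed carbocation is secondary.
The adjacent isopropyl carbon already bears 2 other carbon substituents and has a hydrogen to migrate; after a 1,2-hydride shift from that carbon the positive charge sits on a tertiary centre.
Tertiary is more stable than secondary, so the shift occurs.

yes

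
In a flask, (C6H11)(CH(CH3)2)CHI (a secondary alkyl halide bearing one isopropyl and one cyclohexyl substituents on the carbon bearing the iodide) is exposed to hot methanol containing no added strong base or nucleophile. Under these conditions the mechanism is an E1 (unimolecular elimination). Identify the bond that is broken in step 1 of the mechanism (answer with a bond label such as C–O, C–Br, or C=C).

C–I

Step 1: The C–I bond breaks with both electrons going to the iodide; I⁻ leaves and a secondary carbocation remains.
The bond broken in this step is the C–I bond.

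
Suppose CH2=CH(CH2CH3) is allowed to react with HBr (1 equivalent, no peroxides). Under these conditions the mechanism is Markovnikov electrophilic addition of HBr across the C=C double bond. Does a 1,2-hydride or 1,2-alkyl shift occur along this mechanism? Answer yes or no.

The first-formed carbocation is secondary.
No single 1,2-shift to an adjacent carbon would produce a more-substituted cation than the one already present, so no rearrangement occurs.

no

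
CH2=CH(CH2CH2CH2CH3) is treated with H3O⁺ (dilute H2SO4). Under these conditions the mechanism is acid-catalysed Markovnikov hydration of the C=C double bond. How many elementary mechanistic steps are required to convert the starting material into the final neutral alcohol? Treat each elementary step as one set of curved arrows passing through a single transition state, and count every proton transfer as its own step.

3

Step 1: The π electrons of the C=C bond attack a proton of H3O⁺; Markovnikov addition places the new C–H on the less-substituted alkene carbon, so the positive charge ends up on the more-substituted carbon — a secondary carbocation. H2O is released.
(No 1,2-shift: no single shift to an adjacent carbon would give a more stable cation.)
Step 2: Water acts as the nucleophile: an oxygen lone pair bonds to the cationic carbon, giving an oxonium-ion intermediate.
Step 3: H2O removes a proton from the oxonium oxygen, regenerating H3O⁺ and giving the neutral alcohol.
Total: 3 elementary steps.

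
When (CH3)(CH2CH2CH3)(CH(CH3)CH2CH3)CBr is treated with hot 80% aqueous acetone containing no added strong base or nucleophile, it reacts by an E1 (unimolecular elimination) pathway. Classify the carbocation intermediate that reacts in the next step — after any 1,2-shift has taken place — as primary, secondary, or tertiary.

tertiary

Step 1: The C–Br bond breaks with both electrons going to the bromide; Br⁻ leaves and a tertiary carbocation remains.
No single 1,2-shift to an adjacent carbon would give a more-substituted cation, so no rearrangement occurs.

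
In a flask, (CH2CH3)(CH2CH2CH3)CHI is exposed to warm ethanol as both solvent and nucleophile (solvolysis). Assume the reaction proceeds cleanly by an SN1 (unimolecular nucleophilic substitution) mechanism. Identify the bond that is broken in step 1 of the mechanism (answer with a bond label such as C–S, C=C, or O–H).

Step 1: Rate-determining heterolysis of the C–I bond gives I⁻ and a secondary carbocation.
The bond broken in this step is the C–I bond.

C–I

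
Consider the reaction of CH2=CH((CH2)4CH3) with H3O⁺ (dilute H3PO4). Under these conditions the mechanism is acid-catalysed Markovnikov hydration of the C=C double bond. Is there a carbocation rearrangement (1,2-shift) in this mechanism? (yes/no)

The first-formed carbocation is secondary.
No single 1,2-shift to an adjacent carbon would produce a more-substituted cation than the one already present, so no rearrangement occurs.

no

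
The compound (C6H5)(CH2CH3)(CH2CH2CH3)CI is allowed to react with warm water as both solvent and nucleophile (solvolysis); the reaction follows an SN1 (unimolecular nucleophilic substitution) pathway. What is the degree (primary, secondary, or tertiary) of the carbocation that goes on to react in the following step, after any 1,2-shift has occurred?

tertiary

Step 1: Unassisted departure of I⁻ (taking the C–I bonding pair) generates a tertiary carbocation.
No single 1,2-shift to an adjacent carbon would give a more-substituted cation, so no rearrangement occurs.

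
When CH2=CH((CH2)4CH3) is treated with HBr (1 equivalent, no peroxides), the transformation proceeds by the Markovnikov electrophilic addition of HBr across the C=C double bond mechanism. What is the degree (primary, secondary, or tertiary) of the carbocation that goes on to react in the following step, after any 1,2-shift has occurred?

secondary

Step 1: The π electrons of the C=C bond attack a proton of HBr; Markovnikov addition places the new C–H on the less-substituted alkene carbon, so the positive charge ends up on the more-substituted carbon — a secondary carbocation. The H–Br bond breaks heterolytically, releasing Br⁻.
No single 1,2-shift to an adjacent carbon would give a more-substituted cation, so no rearrangement occurs.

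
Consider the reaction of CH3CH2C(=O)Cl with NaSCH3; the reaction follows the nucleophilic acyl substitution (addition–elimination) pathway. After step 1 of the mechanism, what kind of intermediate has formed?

Step 1: Nucleophilic addition of CH3S⁻ to the acyl carbon breaks the π(C=O) bond and yields a tetrahedral, anionic intermediate.
After step 1 the species present is a tetrahedral intermediate.

tetrahedral intermediate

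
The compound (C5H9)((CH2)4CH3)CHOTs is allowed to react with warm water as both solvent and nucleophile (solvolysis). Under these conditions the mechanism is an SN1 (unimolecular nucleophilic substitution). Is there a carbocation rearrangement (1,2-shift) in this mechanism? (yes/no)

The first-formed carbocation is secondary.
The adjacent cyclopentyl carbon already bears 2 other carbon substituents and has a hydrogen to migrate; after a 1,2-hydride shift from that carbon the positive charge sits on a tertiary centre.
Tertiary is more stable than secondary, so the shift occurs.

yes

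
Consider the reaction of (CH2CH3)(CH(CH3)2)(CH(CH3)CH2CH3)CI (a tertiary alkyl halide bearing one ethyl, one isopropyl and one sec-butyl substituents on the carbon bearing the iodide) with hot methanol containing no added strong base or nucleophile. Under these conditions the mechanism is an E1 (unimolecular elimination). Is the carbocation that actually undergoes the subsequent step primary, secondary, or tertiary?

tertiary

Step 1: The C–I bond breaks with both electrons going to the iodide; I⁻ leaves and a tertiary carbocation remains.
No single 1,2-shift to an adjacent carbon would give a more-substituted cation, so no rearrangement occurs.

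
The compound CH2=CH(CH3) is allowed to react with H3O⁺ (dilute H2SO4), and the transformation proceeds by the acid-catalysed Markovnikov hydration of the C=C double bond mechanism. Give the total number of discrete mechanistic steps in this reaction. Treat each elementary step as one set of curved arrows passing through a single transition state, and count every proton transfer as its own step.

Step 1: Protonation of the alkene by H3O⁺: the π bond acts as the nucleophile and picks up H⁺, giving the more stable (Markovnikov) secondary carbocation. H2O is released.
(No 1,2-shift: no single shift to an adjacent carbon would give a more stable cation.)
Step 2: A lone pair on the oxygen of H2O attacks the carbocation, forming a C–O bond and an oxonium ion (a protonated alcohol).
Step 3: Proton transfer from the O–H of the oxonium ion to H2O completes the catalytic cycle and yields the alcohol.
Total: 3 elementary steps.

3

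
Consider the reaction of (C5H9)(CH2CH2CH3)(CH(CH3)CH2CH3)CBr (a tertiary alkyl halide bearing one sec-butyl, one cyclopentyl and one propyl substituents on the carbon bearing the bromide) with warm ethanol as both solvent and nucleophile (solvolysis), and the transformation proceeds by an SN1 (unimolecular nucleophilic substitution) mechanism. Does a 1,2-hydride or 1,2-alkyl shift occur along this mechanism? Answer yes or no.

The first-formed carbocation is tertiary.
No single 1,2-shift to an adjacent carbon would produce a more-substituted cation than the one already present, so no rearrangement occurs.

no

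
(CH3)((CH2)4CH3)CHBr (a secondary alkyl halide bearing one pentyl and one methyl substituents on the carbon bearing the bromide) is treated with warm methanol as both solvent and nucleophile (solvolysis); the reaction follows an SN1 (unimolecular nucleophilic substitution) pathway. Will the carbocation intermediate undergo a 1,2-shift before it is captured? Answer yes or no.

The first-formed carbocation is secondary.
No single 1,2-shift to an adjacent carbon would produce a more-substituted cation than the one already present, so no rearrangement occurs.

no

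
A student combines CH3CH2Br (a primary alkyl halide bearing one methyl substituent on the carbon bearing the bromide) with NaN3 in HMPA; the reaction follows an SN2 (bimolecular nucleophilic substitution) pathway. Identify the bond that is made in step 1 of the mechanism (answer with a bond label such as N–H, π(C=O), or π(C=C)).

C–N

Step 1: The azide nucleophile donates a lone pair from N to the α-carbon in a backside attack; simultaneously the C–Br σ-bond breaks and both of its electrons leave with Br⁻. One concerted step with inversion of configuration.
The bond formed in this step is the C–N bond.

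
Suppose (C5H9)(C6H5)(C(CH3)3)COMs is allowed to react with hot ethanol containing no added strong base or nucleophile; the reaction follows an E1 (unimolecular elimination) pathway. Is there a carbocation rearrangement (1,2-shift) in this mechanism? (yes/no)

no

The first-formed carbocation is tertiary.
No single 1,2-shift to an adjacent carbon would produce a more-substituted cation than the one already present, so no rearrangement occurs.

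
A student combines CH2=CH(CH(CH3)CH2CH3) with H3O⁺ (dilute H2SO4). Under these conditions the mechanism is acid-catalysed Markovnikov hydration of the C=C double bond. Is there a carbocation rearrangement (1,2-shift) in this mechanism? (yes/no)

The first-formed carbocation is secondary.
The adjacent sec-butyl carbon already bears 2 other carbon substituents and has a hydrogen to migrate; after a 1,2-hydride shift from that carbon the positive charge sits on a tertiary centre.
Tertiary is more stable than secondary, so the shift occurs.

yes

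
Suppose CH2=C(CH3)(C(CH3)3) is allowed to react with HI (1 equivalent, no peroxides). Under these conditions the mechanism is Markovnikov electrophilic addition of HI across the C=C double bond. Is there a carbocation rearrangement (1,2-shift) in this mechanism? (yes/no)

no

The first-formed carbocation is tertiary.
No single 1,2-shift to an adjacent carbon would produce a more-substituted cation than the one already present, so no rearrangement occurs.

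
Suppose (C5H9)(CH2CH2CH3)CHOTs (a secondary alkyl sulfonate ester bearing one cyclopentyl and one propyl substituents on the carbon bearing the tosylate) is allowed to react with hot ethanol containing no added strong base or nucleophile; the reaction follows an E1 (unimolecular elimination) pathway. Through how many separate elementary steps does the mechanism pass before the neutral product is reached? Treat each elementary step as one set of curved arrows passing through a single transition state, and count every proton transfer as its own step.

3

Step 1: The C–O bond breaks with both electrons going to the tosylate; TsO⁻ leaves and a secondary carbocation remains.
Step 2: A hydride (H with its bonding pair) migrates from the adjacent cyclopentyl carbon to the cationic centre — a 1,2-hydride shift — upgrading the secondary cation to a tertiary one.
Step 3: An ethanol molecule (solvent) deprotonates a β-carbon; as the C–H bond breaks, those electrons form the new alkene π bond.
Total: 3 elementary steps.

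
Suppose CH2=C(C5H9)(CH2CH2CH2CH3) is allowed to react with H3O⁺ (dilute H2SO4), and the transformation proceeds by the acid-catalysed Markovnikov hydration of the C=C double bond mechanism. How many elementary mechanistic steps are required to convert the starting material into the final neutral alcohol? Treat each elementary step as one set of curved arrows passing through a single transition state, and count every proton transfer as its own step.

3

Step 1: Electrophilic addition begins with the π(C=C) electrons forming a bond to the proton of H3O⁺. Following Markovnikov's rule, the resulting cation is tertiary. H2O is released.
(No 1,2-shift: no single shift to an adjacent carbon would give a more stable cation.)
Step 2: Nucleophilic capture of the cation by H2O produces the protonated alcohol (an oxonium ion).
Step 3: H2O removes a proton from the oxonium oxygen, regenerating H3O⁺ and giving the neutral alcohol.
Total: 3 elementary steps.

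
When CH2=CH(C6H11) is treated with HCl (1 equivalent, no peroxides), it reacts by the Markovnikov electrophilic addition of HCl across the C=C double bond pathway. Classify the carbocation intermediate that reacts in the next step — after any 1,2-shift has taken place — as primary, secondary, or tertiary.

Step 1: Electrophilic addition begins with the π(C=C) electrons forming a bond to the proton of HCl. Following Markovnikov's rule, the resulting cation is secondary. The H–Cl bond breaks heterolytically, releasing Cl⁻.
Step 2: Carbocation rearrangement: a 1,2-hydride shift from the adjacent cyclohexyl carbon converts the initially-formed secondary cation into the more stable tertiary cation.
The cation rearranges from secondary to tertiary via a 1,2-hydride shift from the adjacent cyclohexyl carbon; the tertiary cation is what reacts next.

tertiary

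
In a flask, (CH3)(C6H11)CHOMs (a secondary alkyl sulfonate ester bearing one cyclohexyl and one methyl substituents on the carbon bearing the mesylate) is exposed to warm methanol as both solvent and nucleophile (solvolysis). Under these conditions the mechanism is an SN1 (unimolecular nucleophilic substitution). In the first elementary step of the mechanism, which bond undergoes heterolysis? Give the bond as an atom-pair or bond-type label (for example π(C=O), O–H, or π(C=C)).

C–O

Step 1: The C–O bond breaks with both electrons going to the mesylate; MsO⁻ leaves and a secondary carbocation remains.
The bond broken in this step is the C–O bond.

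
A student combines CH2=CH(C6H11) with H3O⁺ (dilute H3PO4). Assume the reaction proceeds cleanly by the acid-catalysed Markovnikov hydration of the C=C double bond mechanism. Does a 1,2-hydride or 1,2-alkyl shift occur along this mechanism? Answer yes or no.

yes

The first-formed carbocation is secondary.
The adjacent cyclohexyl carbon already bears 2 other carbon substituents and has a hydrogen to migrate; after a 1,2-hydride shift from that carbon the positive charge sits on a tertiary centre.
Tertiary is more stable than secondary, so the shift occurs.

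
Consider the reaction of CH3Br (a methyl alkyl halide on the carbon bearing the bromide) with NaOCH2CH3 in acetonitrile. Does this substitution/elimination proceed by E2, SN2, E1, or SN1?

SN2

Conditions: a methyl substrate with a strong nucleophile in the polar aprotic solvent acetonitrile.
These conditions are the textbook signature of the SN2 pathway.
An unhindered substrate with a strong nucleophile in a polar aprotic solvent favours one-step backside displacement.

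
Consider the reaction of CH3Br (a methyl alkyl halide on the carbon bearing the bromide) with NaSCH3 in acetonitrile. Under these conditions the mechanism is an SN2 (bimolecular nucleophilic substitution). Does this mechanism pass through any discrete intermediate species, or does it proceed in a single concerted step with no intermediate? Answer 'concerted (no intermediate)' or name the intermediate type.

concerted (no intermediate)

Backside attack by CH3S⁻ on the carbon bearing the bromide: the new C–S bond forms as the C–Br bond breaks, with Walden inversion at carbon.
All bond changes occur in one transition state; no discrete intermediate is formed.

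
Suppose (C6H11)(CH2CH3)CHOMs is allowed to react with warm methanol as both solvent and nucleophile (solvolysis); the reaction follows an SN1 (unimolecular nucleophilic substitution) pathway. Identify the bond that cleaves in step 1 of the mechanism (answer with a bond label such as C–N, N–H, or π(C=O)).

Step 1: Ionisation: the C–O σ-bond cleaves heterolytically; both bonding electrons depart with MsO⁻, leaving a secondary carbocation at the α-carbon.
The bond broken in this step is the C–O bond.

C–O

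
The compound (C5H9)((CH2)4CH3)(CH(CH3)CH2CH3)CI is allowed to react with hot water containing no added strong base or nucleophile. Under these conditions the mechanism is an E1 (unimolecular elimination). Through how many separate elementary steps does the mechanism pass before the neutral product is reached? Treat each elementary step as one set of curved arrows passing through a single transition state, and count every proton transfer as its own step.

2

Step 1: Rate-determining heterolysis of the C–I bond gives I⁻ and a tertiary carbocation.
(No 1,2-shift: no single shift to an adjacent carbon would give a more stable cation.)
Step 2: Loss of a β-proton to a water molecule of the solvent: the C–H bonding pair collapses toward the cationic carbon to form the C=C π bond, yielding the alkene.
Total: 2 elementary steps.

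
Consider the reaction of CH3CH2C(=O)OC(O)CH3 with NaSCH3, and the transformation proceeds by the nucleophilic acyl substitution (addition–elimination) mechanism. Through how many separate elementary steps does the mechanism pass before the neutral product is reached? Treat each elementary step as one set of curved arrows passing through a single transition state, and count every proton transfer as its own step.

Step 1: A lone pair on the S of CH3S⁻ attacks the electrophilic acyl carbon; the π(C=O) electrons move onto oxygen, giving a tetrahedral intermediate.
Step 2: Collapse of the tetrahedral intermediate: the alkoxide oxygen pushes its lone pair back to re-form C=O while CH3CO2⁻ leaves.
Total: 2 elementary steps.

2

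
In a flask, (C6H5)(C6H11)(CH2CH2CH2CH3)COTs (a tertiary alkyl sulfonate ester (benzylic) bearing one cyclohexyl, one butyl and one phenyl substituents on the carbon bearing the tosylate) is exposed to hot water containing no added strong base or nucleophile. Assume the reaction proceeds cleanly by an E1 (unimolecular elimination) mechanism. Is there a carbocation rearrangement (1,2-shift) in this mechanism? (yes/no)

The first-formed carbocation is tertiary.
No single 1,2-shift to an adjacent carbon would produce a more-substituted cation than the one already present, so no rearrangement occurs.

no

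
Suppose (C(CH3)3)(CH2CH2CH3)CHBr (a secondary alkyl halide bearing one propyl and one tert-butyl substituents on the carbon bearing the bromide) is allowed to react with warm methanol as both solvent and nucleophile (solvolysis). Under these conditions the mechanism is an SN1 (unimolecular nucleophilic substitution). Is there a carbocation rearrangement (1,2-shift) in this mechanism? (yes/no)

yes

The first-formed carbocation is secondary.
The adjacent tert-butyl carbon has no hydrogen but bears methyl groups; migration of one methyl with its bonding pair (a 1,2-methyl shift) places the charge on a tertiary centre.
Tertiary is more stable than secondary, so the shift occurs.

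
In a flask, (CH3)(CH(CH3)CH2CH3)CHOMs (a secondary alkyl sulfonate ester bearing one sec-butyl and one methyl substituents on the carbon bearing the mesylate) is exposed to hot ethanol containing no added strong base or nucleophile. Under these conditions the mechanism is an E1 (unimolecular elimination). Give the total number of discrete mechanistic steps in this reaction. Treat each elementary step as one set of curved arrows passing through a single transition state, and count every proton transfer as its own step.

Step 1: The C–O bond breaks with both electrons going to the mesylate; MsO⁻ leaves and a secondary carbocation remains.
Step 2: A 1,2-hydride shift from the adjacent sec-butyl carbon moves the positive charge from the secondary centre to an adjacent carbon, generating a more stable tertiary carbocation.
Step 3: Loss of a β-proton to an ethanol molecule of the solvent: the C–H bonding pair collapses toward the cationic carbon to form the C=C π bond, yielding the alkene.
Total: 3 elementary steps.

3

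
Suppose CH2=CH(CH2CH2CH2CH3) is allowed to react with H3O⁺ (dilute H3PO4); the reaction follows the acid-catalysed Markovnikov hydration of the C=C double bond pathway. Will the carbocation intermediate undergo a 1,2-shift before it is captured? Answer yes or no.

no

The first-formed carbocation is secondary.
No single 1,2-shift to an adjacent carbon would produce a more-substituted cation than the one already present, so no rearrangement occurs.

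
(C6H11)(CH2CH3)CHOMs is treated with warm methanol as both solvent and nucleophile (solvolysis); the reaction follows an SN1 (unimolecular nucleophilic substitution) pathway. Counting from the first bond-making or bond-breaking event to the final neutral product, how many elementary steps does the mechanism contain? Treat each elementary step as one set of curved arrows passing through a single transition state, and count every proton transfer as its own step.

4

Step 1: Ionisation: the C–O σ-bond cleaves heterolytically; both bonding electrons depart with MsO⁻, leaving a secondary carbocation at the α-carbon.
Step 2: A hydride (H with its bonding pair) migrates from the adjacent cyclohexyl carbon to the cationic centre — a 1,2-hydride shift — upgrading the secondary cation to a tertiary one.
Step 3: A lone pair on the oxygen of CH3OH attacks the carbocation, forming a new C–O σ-bond and an oxonium ion.
Step 4: Deprotonation of the oxonium oxygen by solvent methanol yields the neutral ether.
Total: 4 elementary steps.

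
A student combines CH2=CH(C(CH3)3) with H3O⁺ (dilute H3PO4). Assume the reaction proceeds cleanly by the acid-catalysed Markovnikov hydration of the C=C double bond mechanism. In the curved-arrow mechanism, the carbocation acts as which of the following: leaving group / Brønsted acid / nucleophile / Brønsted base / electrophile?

electrophile

Step 3: Nucleophilic capture of the cation by H2O produces the protonated alcohol (an oxonium ion).
The carbocation accepts an electron pair into an empty or π* orbital — it is the electrophile.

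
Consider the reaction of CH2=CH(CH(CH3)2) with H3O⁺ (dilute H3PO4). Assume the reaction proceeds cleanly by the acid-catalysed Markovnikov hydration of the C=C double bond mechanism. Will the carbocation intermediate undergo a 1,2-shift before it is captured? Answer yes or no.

The first-formed carbocation is secondary.
The adjacent isopropyl carbon already bears 2 other carbon substituents and has a hydrogen to migrate; after a 1,2-hydride shift from that carbon the positive charge sits on a tertiary centre.
Tertiary is more stable than secondary, so the shift occurs.

yes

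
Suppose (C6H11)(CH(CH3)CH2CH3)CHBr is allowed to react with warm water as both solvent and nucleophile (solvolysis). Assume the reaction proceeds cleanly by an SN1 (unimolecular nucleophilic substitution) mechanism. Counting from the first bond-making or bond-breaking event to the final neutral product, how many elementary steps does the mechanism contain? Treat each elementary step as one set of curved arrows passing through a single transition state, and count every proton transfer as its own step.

Step 1: Rate-determining heterolysis of the C–Br bond gives Br⁻ and a secondary carbocation.
Step 2: A 1,2-hydride shift from the adjacent sec-butyl carbon moves the positive charge from the secondary centre to an adjacent carbon, generating a more stable tertiary carbocation.
Step 3: Nucleophilic capture: the oxygen of H2O bonds to the cationic carbon, producing an oxonium-ion intermediate.
Step 4: Deprotonation of the oxonium oxygen by solvent water yields the neutral alcohol.
Total: 4 elementary steps.

4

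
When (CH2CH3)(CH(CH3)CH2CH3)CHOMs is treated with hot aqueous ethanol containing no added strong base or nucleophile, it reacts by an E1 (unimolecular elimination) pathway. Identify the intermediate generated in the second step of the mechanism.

tertiary carbocation

Step 1: Unassisted departure of MsO⁻ (taking the C–O bonding pair) generates a secondary carbocation.
Step 2: A hydride (H with its bonding pair) migrates from the adjacent sec-butyl carbon to the cationic centre — a 1,2-hydride shift — upgrading the secondary cation to a tertiary one.
After step 2 the species present is a tertiary carbocation.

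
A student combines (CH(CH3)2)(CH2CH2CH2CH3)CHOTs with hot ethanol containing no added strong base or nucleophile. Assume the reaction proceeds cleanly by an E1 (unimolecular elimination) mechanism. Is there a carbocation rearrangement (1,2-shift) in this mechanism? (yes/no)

The first-formed carbocation is secondary.
The adjacent isopropyl carbon already bears 2 other carbon substituents and has a hydrogen to migrate; after a 1,2-hydride shift from that carbon the positive charge sits on a tertiary centre.
Tertiary is more stable than secondary, so the shift occurs.

yes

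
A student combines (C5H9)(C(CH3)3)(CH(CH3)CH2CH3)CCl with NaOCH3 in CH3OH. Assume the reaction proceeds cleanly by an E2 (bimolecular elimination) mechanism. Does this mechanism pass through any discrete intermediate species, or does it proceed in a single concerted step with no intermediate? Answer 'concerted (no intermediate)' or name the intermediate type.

concerted (no intermediate)

The strong base CH3O⁻ removes a β-hydrogen; in the same concerted event the electrons of the breaking C–H bond form the new π(C=C) bond and the C–Cl σ-bond breaks, expelling Cl⁻. Anti-periplanar geometry; one transition state.
All bond changes occur in one transition state; no discrete intermediate is formed.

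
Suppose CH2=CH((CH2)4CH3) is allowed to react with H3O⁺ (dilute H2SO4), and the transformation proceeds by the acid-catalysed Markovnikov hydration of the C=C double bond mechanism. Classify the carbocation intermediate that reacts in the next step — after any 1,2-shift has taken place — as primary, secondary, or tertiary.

Step 1: The π electrons of the C=C bond attack a proton of H3O⁺; Markovnikov addition places the new C–H on the less-substituted alkene carbon, so the positive charge ends up on the more-substituted carbon — a secondary carbocation. H2O is released.
No single 1,2-shift to an adjacent carbon would give a more-substituted cation, so no rearrangement occurs.

secondary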